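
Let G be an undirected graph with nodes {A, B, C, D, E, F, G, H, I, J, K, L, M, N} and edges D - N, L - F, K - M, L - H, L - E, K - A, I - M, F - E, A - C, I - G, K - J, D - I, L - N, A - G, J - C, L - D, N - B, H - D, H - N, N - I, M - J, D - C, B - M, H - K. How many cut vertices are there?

1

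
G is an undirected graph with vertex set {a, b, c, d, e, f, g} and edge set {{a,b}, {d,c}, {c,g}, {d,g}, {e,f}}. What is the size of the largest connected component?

3

Starting from e we can reach e, f. That is one component of size 2.
Starting from a we can reach a, b. That is one component of size 2.
Starting from c we can reach c, d, g. That is one component of size 3.
The largest has 3 vertices.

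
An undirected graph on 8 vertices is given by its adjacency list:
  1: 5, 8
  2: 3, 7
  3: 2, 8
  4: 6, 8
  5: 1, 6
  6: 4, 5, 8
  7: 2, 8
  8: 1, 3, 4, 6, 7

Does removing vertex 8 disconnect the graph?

Deleting 8 raises the number of components from 1 to 2, so 8 is a cut vertex.

Yes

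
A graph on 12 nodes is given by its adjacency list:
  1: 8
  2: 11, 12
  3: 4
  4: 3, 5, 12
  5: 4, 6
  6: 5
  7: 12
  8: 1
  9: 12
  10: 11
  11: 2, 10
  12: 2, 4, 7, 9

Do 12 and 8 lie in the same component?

The component containing 12 is {2, 3, 4, 5, 6, 7, 9, 10, 11, 12}, and 8 is not in it.

No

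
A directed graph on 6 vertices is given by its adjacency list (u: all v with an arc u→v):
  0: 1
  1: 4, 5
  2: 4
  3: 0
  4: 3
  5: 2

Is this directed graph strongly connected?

Yes

From 1 we can reach every vertex (0, 1, 2, 3, 4, 5), and every vertex can reach 1 (0, 1, 2, 3, 4, 5). So the whole graph is one strongly connected component.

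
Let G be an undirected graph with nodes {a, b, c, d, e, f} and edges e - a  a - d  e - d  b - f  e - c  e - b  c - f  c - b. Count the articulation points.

Removing e increases the component count from 1 to 2, so e is a cut vertex.
By contrast removing f leaves 1 component; it is not a cut vertex. No other vertex is a cut vertex either.

1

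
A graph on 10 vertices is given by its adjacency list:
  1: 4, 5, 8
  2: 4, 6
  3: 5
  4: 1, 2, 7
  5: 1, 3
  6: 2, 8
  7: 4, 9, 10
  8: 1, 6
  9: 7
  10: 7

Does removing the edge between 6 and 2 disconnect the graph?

No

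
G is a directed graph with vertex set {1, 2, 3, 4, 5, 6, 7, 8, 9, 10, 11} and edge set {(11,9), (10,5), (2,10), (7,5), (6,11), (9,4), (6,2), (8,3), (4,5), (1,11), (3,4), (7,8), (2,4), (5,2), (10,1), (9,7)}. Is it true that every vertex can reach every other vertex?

No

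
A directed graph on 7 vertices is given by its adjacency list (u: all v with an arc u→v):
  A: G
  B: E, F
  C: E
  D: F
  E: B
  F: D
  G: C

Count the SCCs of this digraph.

{D, F} are all mutually reachable — one SCC of size 2.
{B, E} are all mutually reachable — one SCC of size 2.
{A} is an SCC by itself.
{G} is an SCC by itself.
{C} is an SCC by itself.
That gives 5 strongly connected components.

5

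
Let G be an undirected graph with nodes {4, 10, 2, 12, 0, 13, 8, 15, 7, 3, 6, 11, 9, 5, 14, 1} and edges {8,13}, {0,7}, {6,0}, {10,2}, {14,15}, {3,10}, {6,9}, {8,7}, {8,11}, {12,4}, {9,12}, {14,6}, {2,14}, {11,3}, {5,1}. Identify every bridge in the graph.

1-5, 12-4, 12-9, 13-8, 14-15, 6-9

The edges on the cycle 8-11-3-10-2-14-6-0-7-8 are not bridges since each lies on that cycle.
But removing 9 - 6 disconnects 9 from 6; removing 8 - 13 disconnects 8 from 13; removing 15 - 14 disconnects 15 from 14; removing 5 - 1 disconnects 5 from 1 — these are bridges.
In total 6 edges are bridges.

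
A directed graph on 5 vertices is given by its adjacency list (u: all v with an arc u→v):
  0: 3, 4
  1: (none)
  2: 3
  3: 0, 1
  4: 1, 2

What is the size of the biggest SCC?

{0, 2, 3, 4} are all mutually reachable — one SCC of size 4.
{1} is an SCC by itself.
The largest has 4 vertices.

4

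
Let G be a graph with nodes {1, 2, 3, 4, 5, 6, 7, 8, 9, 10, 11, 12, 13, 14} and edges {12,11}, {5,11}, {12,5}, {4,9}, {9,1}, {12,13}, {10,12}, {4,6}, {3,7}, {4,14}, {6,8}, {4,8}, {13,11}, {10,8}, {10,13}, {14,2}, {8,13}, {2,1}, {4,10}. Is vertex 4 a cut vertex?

Yes

Deleting 4 raises the number of components from 2 to 3, so 4 is a cut vertex.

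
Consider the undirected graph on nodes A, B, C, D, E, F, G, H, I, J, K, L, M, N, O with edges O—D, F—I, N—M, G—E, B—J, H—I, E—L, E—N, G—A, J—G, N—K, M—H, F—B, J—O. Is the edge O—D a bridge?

Yes

Removing O—D leaves no path between O and D: the component count goes from 2 to 3. So it is a bridge.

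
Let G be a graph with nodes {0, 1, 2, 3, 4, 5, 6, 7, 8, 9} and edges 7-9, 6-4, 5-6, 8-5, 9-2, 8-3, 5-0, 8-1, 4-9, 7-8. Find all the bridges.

The edges on the cycle 7-8-5-6-4-9-7 are not bridges since each lies on that cycle.
But removing 8-1 disconnects 8 from 1; removing 3-8 disconnects 3 from 8; removing 0-5 disconnects 0 from 5; removing 9-2 disconnects 9 from 2 — these are bridges.

0-5, 1-8, 2-9, 3-8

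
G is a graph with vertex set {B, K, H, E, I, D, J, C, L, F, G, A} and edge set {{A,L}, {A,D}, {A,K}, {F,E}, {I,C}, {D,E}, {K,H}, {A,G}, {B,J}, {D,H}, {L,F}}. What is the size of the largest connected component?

8

Starting from B we can reach B, J. That is one component of size 2.
Starting from C we can reach C, I. That is one component of size 2.
Starting from A we can reach A, D, E, F, G, H, K, L. That is one component of size 8.
The largest has 8 vertices.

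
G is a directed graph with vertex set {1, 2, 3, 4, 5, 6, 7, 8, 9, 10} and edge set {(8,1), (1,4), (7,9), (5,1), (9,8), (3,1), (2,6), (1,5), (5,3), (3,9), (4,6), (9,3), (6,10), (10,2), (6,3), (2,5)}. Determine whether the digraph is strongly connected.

There is no directed path from 6 to 7, so the graph is not strongly connected.

No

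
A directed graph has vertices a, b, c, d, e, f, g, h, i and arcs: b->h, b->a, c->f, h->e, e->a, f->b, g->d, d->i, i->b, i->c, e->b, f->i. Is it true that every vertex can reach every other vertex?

There is no directed path from a to f, so the graph is not strongly connected.

No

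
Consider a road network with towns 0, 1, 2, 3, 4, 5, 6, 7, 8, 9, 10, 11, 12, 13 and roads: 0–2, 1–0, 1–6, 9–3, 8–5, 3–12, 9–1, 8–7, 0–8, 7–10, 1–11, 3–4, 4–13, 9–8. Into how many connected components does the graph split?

Starting from 0 we can reach 0, 1, 2, 3, 4, 5, 6, 7, 8, 9, 10, 11, 12, 13. That is one component of size 14.
Total: 1 component.

1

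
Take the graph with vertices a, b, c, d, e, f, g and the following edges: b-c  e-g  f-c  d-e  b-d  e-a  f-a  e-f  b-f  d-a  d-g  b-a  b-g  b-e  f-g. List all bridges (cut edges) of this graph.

The edges on the cycle b-d-a-e-b are not bridges since each lies on that cycle.
Every edge lies on some cycle, so there are no bridges.

none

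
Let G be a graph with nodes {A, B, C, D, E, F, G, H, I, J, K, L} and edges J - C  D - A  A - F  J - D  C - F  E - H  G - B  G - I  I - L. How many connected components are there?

K is isolated — a component by itself.
Starting from E we can reach E, H. That is one component of size 2.
Starting from B we can reach B, G, I, L. That is one component of size 4.
Starting from A we can reach A, C, D, F, J. That is one component of size 5.
Total: 4 components.

4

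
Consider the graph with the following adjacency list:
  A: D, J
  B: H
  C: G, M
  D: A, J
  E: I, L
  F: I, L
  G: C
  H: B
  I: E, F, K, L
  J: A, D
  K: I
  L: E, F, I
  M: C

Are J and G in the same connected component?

The component containing J is {A, D, J}, and G is not in it.

No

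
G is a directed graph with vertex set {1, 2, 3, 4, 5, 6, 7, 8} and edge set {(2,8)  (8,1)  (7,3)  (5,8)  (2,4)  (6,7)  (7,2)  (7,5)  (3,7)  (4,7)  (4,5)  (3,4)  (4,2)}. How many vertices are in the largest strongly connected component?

4

{2, 3, 4, 7} are all mutually reachable — one SCC of size 4.
{8} is an SCC by itself.
{5} is an SCC by itself.
{1} is an SCC by itself.
{6} is an SCC by itself.
The largest has 4 vertices.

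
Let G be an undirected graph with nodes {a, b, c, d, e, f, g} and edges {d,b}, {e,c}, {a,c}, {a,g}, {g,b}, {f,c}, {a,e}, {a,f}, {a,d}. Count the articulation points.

1

Removing a increases the component count from 1 to 2, so a is a cut vertex.
By contrast removing d leaves 1 component; it is not a cut vertex. No other vertex is a cut vertex either.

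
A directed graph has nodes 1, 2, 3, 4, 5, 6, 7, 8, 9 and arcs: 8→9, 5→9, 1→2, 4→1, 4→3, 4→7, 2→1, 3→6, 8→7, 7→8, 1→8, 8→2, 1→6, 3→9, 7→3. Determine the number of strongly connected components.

6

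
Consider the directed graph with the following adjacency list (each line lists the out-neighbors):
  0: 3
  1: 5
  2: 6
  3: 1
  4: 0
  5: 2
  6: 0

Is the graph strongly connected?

There is no directed path from 3 to 4, so the graph is not strongly connected.

No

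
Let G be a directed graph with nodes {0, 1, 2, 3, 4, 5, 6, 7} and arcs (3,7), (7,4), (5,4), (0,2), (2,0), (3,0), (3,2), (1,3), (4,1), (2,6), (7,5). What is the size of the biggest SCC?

5

{1, 3, 4, 5, 7} are all mutually reachable — one SCC of size 5.
{0, 2} are all mutually reachable — one SCC of size 2.
{6} is an SCC by itself.
The largest has 5 vertices.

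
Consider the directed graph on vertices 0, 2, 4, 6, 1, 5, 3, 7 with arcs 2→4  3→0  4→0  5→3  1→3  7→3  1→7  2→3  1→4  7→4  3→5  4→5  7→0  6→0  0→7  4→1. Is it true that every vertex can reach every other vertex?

There is no directed path from 0 to 6, so the graph is not strongly connected.

No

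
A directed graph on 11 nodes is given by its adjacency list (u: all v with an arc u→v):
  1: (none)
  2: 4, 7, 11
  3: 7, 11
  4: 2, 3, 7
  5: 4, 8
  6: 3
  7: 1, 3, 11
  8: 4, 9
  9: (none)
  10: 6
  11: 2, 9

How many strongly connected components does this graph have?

7

{2, 3, 4, 7, 11} are all mutually reachable — one SCC of size 5.
{1} is an SCC by itself.
{6} is an SCC by itself.
{10} is an SCC by itself.
{9} is an SCC by itself.
(and 2 more singleton SCCs)
That gives 7 strongly connected components.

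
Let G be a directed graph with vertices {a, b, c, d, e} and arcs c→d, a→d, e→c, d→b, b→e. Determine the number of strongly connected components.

{b, c, d, e} are all mutually reachable — one SCC of size 4.
{a} is an SCC by itself.
That gives 2 strongly connected components.

2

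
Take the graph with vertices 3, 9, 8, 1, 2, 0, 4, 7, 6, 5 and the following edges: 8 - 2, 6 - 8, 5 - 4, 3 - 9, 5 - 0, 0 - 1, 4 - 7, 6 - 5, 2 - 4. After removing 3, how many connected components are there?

2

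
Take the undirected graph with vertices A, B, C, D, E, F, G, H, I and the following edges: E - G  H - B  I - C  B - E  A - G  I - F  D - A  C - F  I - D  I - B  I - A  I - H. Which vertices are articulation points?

I

Removing I increases the component count from 1 to 2, so I is a cut vertex.
By contrast removing B leaves 1 component; it is not a cut vertex. No other vertex is a cut vertex either.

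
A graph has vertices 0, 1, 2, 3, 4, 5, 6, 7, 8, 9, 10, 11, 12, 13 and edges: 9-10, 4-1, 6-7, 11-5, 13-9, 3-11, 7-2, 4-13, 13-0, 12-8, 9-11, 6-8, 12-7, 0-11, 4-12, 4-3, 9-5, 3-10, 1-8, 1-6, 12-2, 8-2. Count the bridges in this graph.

0

The edges on the cycle 13-0-11-5-9-13 are not bridges since each lies on that cycle.
Every edge lies on some cycle, so there are no bridges.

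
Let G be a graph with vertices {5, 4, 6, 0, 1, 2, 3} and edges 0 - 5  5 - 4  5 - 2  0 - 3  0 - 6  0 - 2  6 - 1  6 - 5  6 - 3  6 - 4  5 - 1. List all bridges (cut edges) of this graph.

The edges on the cycle 0-6-1-5-0 are not bridges since each lies on that cycle.
Every edge lies on some cycle, so there are no bridges.

none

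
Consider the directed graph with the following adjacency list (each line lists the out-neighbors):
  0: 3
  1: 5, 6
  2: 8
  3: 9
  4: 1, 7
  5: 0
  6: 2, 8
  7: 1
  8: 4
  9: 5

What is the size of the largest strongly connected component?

{1, 2, 4, 6, 7, 8} are all mutually reachable — one SCC of size 6.
{0, 3, 5, 9} are all mutually reachable — one SCC of size 4.
The largest has 6 vertices.

6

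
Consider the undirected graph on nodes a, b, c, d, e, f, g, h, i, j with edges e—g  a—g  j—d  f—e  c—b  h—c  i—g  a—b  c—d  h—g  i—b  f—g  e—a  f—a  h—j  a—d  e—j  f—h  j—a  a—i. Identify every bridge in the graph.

The edges on the cycle f-e-j-a-i-g-h-f are not bridges since each lies on that cycle.
Every edge lies on some cycle, so there are no bridges.

none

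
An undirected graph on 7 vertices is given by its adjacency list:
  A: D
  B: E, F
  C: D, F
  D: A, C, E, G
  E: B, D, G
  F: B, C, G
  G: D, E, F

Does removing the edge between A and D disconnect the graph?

Removing A-D leaves no path between A and D: the component count goes from 1 to 2. So it is a bridge.

Yes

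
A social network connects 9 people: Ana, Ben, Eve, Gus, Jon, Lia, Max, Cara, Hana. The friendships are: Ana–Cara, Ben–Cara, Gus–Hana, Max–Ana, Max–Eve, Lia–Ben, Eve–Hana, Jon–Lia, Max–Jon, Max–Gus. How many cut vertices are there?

1

Removing Max increases the component count from 1 to 2, so Max is a cut vertex.
By contrast removing Gus leaves 1 component; it is not a cut vertex. No other vertex is a cut vertex either.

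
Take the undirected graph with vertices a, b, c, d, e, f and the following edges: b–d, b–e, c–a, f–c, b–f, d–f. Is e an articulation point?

No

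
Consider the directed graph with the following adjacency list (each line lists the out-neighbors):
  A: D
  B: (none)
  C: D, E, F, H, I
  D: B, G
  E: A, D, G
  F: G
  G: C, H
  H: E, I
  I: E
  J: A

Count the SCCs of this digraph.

{A, C, D, E, F, G, H, I} are all mutually reachable — one SCC of size 8.
{B} is an SCC by itself.
{J} is an SCC by itself.
That gives 3 strongly connected components.

3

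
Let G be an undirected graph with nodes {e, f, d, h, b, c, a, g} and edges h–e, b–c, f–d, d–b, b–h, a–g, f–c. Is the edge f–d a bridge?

No

After removing f–d, the path f-c-b-d still connects them, so the edge is not a bridge.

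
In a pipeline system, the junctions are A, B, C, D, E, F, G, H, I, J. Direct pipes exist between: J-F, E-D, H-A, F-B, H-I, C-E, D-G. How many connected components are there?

Starting from B we can reach B, F, J. That is one component of size 3.
Starting from A we can reach A, H, I. That is one component of size 3.
Starting from C we can reach C, D, E, G. That is one component of size 4.
Total: 3 components.

3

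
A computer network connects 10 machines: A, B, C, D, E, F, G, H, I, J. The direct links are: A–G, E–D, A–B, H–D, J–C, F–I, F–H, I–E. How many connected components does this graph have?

Starting from C we can reach C, J. That is one component of size 2.
Starting from A we can reach A, B, G. That is one component of size 3.
Starting from D we can reach D, E, F, H, I. That is one component of size 5.
Total: 3 components.

3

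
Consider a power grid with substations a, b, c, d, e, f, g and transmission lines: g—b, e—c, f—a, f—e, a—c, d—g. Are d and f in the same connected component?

The component containing d is {b, d, g}, and f is not in it.

No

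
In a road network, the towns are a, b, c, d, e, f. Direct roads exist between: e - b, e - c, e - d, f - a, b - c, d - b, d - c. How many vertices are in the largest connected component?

Starting from a we can reach a, f. That is one component of size 2.
Starting from b we can reach b, c, d, e. That is one component of size 4.
The largest has 4 vertices.

4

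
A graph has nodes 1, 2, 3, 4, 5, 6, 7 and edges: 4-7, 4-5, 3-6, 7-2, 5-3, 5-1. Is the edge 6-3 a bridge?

Removing 6-3 leaves no path between 6 and 3: the component count goes from 1 to 2. So it is a bridge.

Yes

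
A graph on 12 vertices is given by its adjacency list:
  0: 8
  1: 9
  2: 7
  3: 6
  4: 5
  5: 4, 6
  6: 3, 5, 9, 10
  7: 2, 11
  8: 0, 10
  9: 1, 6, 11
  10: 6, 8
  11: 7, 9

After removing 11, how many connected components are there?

With 11 gone, the remaining components are: {2, 7}; {0, 1, 3, 4, 5, 6, 8, 9, 10}.
That is 2 components.

2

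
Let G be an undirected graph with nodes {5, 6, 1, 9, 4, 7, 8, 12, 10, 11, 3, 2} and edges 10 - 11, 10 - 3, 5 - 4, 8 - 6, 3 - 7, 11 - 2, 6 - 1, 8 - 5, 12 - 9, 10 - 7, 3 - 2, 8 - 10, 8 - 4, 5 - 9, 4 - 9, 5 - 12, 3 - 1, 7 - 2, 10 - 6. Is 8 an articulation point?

Deleting 8 raises the number of components from 1 to 2, so 8 is a cut vertex.

Yes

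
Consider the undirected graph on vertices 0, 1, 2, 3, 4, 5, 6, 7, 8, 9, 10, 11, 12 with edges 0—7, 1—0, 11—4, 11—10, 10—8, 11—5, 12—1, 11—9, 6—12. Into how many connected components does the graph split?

3 is isolated — a component by itself.
2 is isolated — a component by itself.
Starting from 0 we can reach 0, 1, 6, 7, 12. That is one component of size 5.
Starting from 4 we can reach 4, 5, 8, 9, 10, 11. That is one component of size 6.
Total: 4 components.

4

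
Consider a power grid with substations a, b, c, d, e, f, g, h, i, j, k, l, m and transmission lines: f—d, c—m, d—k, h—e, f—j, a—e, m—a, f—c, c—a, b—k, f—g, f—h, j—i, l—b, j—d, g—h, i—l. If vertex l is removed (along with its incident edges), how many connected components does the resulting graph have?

1

With l gone, the remaining components are: {a, b, c, d, e, f, g, h, i, j, k, m}.
That is 1 component.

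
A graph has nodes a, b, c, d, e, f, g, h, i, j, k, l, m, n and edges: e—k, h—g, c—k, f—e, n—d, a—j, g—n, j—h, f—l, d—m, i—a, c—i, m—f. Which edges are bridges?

f-l

The edges on the cycle c-i-a-j-h-g-n-d-m-f-e-k-c are not bridges since each lies on that cycle.
But removing f—l disconnects f from l — this is a bridge.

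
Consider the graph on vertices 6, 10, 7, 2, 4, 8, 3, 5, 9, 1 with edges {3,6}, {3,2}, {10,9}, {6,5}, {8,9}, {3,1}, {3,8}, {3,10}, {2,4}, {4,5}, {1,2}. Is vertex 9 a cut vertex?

No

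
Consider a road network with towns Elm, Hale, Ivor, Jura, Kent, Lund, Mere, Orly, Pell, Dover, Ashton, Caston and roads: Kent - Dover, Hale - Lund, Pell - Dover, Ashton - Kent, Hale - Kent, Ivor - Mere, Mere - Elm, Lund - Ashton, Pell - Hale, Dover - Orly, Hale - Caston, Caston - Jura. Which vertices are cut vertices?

Removing Hale increases the component count from 2 to 3, so Hale is a cut vertex.
Removing Mere increases the component count from 2 to 3, so Mere is a cut vertex.
Removing Dover increases the component count from 2 to 3, so Dover is a cut vertex.
Likewise Caston is a cut vertex.
By contrast removing Ivor leaves 2 components; it is not a cut vertex. No other vertex is a cut vertex either.

Hale, Mere, Dover, Caston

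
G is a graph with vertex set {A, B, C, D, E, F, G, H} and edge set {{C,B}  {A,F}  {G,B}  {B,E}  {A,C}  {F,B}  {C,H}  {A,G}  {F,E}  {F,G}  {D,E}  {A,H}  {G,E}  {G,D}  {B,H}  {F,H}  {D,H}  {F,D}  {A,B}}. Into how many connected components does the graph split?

1

Starting from A we can reach A, B, C, D, E, F, G, H. That is one component of size 8.
Total: 1 component.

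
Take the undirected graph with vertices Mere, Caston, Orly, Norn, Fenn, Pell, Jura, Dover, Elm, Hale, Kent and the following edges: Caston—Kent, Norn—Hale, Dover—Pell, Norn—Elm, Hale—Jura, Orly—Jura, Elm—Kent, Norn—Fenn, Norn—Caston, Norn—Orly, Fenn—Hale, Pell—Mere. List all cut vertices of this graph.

Removing Norn increases the component count from 2 to 3, so Norn is a cut vertex.
Removing Pell increases the component count from 2 to 3, so Pell is a cut vertex.
By contrast removing Hale leaves 2 components; it is not a cut vertex. No other vertex is a cut vertex either.

Norn, Pell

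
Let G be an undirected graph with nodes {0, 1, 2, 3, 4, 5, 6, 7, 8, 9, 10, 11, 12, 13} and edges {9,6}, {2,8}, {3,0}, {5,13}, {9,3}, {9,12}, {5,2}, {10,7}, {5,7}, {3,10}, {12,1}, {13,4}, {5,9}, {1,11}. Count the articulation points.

Removing 1 increases the component count from 1 to 2, so 1 is a cut vertex.
Removing 2 increases the component count from 1 to 2, so 2 is a cut vertex.
Removing 3 increases the component count from 1 to 2, so 3 is a cut vertex.
Likewise 5, 9, 12, 13 are cut vertices.
By contrast removing 10 leaves 1 component; it is not a cut vertex. No other vertex is a cut vertex either.

7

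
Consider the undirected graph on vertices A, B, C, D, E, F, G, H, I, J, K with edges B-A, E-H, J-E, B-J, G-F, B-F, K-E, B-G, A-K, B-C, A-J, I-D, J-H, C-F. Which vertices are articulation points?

B

Removing B increases the component count from 2 to 3, so B is a cut vertex.
By contrast removing A leaves 2 components; it is not a cut vertex. No other vertex is a cut vertex either.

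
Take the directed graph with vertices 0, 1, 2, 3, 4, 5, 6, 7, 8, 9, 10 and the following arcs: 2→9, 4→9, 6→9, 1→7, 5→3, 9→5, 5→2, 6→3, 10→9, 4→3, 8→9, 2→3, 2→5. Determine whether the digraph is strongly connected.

No

There is no directed path from 6 to 10, so the graph is not strongly connected.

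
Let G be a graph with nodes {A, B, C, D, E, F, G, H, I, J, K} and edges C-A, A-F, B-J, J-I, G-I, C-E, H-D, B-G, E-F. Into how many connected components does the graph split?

K is isolated — a component by itself.
Starting from D we can reach D, H. That is one component of size 2.
Starting from A we can reach A, C, E, F. That is one component of size 4.
Starting from B we can reach B, G, I, J. That is one component of size 4.
Total: 4 components.

4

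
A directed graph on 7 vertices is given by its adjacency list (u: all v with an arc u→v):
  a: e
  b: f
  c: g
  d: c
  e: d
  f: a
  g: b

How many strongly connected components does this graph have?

{a, b, c, d, e, f, g} are all mutually reachable — one SCC of size 7.
That gives 1 strongly connected component.

1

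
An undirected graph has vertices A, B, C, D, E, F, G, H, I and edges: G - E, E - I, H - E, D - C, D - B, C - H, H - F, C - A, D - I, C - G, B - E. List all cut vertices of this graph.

C, H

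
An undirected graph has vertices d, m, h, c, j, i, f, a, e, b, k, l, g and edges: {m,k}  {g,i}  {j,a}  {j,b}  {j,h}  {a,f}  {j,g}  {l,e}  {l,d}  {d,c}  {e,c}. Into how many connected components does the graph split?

3

Starting from k we can reach k, m. That is one component of size 2.
Starting from c we can reach c, d, e, l. That is one component of size 4.
Starting from a we can reach a, b, f, g, h, i, j. That is one component of size 7.
Total: 3 components.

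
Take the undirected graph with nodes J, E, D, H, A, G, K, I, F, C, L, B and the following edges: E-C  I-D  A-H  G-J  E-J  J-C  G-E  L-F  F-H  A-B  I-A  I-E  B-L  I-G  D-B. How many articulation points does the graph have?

1

Removing I increases the component count from 2 to 3, so I is a cut vertex.
By contrast removing D leaves 2 components; it is not a cut vertex. No other vertex is a cut vertex either.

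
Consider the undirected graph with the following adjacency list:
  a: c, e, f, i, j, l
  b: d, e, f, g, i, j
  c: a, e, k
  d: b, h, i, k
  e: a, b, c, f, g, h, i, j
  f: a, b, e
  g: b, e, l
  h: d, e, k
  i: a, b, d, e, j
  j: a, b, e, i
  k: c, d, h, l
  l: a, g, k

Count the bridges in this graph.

0

The edges on the cycle a-f-e-a are not bridges since each lies on that cycle.
Every edge lies on some cycle, so there are no bridges.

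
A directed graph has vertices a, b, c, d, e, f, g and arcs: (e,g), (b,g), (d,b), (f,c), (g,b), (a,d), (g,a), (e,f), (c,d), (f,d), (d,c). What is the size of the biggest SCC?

{a, b, c, d, g} are all mutually reachable — one SCC of size 5.
{f} is an SCC by itself.
{e} is an SCC by itself.
The largest has 5 vertices.

5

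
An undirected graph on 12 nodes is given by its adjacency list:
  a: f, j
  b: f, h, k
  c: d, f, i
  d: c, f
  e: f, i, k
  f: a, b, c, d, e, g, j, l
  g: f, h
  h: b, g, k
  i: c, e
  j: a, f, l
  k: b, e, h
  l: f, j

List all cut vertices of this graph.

Removing f increases the component count from 1 to 2, so f is a cut vertex.
By contrast removing l leaves 1 component; it is not a cut vertex. No other vertex is a cut vertex either.

f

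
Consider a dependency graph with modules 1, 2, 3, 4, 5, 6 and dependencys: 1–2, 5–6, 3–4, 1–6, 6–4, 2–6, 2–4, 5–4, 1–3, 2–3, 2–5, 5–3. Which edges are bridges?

none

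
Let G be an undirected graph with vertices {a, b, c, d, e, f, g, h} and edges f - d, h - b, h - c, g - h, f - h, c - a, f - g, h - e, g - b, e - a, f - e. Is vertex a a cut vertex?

No

Deleting a leaves 1 component (was 1) (its neighbors c, e remain connected to each other), so a is not a cut vertex.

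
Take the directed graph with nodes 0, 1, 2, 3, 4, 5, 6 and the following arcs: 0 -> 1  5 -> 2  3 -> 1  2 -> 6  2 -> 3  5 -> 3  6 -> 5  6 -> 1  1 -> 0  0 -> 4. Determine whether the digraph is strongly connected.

No

There is no directed path from 0 to 5, so the graph is not strongly connected.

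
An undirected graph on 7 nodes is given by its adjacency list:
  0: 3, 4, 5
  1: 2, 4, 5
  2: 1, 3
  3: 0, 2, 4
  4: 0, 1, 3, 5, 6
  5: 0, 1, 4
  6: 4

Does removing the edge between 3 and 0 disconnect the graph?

No

After removing 3-0, the path 3-4-0 still connects them, so the edge is not a bridge.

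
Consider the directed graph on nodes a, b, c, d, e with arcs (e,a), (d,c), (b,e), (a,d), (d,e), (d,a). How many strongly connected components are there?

{a, d, e} are all mutually reachable — one SCC of size 3.
{c} is an SCC by itself.
{b} is an SCC by itself.
That gives 3 strongly connected components.

3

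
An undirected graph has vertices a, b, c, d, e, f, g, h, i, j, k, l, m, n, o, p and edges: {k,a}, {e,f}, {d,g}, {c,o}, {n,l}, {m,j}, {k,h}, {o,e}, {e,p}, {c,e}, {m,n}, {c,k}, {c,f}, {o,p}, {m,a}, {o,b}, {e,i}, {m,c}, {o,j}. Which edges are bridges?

The edges on the cycle c-o-p-e-c are not bridges since each lies on that cycle.
But removing k-h disconnects k from h; removing i-e disconnects i from e; removing m-n disconnects m from n; removing n-l disconnects n from l — these are bridges.
In total 6 edges are bridges.

b-o, d-g, e-i, h-k, l-n, m-n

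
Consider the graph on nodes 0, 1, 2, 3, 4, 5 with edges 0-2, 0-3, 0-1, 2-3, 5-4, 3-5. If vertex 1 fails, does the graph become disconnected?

No

Deleting 1 leaves 1 component (was 1), so 1 is not a cut vertex.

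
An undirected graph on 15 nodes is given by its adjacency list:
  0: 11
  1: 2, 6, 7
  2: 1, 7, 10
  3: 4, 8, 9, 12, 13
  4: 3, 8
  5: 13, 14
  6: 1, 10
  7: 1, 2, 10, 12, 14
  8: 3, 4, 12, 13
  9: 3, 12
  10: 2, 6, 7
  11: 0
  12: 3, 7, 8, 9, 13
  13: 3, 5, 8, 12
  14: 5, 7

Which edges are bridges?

The edges on the cycle 12-9-3-12 are not bridges since each lies on that cycle.
But removing 11-0 disconnects 11 from 0 — this is a bridge.

0-11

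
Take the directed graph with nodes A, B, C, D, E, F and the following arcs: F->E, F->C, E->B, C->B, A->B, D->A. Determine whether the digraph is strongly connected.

There is no directed path from B to E, so the graph is not strongly connected.

No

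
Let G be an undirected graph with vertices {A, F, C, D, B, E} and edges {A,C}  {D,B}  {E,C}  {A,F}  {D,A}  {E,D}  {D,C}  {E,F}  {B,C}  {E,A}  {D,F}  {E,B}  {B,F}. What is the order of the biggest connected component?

Starting from A we can reach A, B, C, D, E, F. That is one component of size 6.
The largest has 6 vertices.

6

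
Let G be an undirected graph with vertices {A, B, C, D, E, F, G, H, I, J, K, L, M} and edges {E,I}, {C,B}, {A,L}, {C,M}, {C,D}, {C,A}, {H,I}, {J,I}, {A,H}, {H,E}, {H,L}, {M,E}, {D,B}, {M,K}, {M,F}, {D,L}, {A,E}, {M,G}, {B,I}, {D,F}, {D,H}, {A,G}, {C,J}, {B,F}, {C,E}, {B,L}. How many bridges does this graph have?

The edges on the cycle C-A-L-D-C are not bridges since each lies on that cycle.
But removing M–K disconnects M from K — this is a bridge.

1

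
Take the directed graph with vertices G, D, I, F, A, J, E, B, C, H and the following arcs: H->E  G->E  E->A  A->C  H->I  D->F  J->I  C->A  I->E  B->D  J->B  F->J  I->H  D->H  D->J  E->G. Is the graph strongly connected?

There is no directed path from C to E, so the graph is not strongly connected.

No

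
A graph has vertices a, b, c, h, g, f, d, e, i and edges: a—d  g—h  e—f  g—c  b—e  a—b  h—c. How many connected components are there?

3

i is isolated — a component by itself.
Starting from c we can reach c, g, h. That is one component of size 3.
Starting from a we can reach a, b, d, e, f. That is one component of size 5.
Total: 3 components.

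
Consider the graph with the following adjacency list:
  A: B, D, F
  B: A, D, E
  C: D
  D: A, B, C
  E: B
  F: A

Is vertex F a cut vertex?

No

Deleting F leaves 1 component (was 1), so F is not a cut vertex.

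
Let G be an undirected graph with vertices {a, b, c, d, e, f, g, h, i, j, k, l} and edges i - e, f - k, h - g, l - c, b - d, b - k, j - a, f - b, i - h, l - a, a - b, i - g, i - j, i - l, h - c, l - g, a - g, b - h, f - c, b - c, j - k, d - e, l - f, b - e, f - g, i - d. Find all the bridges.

The edges on the cycle i-j-a-l-i are not bridges since each lies on that cycle.
Every edge lies on some cycle, so there are no bridges.

none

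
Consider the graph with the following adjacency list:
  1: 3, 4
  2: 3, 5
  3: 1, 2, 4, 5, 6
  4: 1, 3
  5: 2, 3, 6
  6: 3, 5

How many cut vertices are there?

1

Removing 3 increases the component count from 1 to 2, so 3 is a cut vertex.
By contrast removing 5 leaves 1 component; it is not a cut vertex. No other vertex is a cut vertex either.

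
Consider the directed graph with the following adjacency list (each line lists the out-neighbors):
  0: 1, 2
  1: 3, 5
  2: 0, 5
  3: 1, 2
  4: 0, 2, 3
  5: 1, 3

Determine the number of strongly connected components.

2

{0, 1, 2, 3, 5} are all mutually reachable — one SCC of size 5.
{4} is an SCC by itself.
That gives 2 strongly connected components.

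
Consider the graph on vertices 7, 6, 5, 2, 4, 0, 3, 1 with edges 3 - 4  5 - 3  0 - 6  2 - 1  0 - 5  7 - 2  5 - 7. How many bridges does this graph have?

7

removing 0 - 5 disconnects 0 from 5; removing 7 - 5 disconnects 7 from 5; removing 6 - 0 disconnects 6 from 0; removing 3 - 5 disconnects 3 from 5 — these are bridges.
In total 7 edges are bridges.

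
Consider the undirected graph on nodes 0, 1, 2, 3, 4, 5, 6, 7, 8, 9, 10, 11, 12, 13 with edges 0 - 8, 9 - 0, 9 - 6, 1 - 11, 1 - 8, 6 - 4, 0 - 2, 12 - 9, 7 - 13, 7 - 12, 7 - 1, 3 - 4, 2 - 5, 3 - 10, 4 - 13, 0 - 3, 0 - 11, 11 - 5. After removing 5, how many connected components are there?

1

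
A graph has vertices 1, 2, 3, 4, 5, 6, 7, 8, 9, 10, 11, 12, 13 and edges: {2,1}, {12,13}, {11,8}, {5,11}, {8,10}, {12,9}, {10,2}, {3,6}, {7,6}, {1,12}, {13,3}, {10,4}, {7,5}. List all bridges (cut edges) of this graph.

The edges on the cycle 7-5-11-8-10-2-1-12-13-3-6-7 are not bridges since each lies on that cycle.
But removing 9–12 disconnects 9 from 12; removing 10–4 disconnects 10 from 4 — these are bridges.

10-4, 12-9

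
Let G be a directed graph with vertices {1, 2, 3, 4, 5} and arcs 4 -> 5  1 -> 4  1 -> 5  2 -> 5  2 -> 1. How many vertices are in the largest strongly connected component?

1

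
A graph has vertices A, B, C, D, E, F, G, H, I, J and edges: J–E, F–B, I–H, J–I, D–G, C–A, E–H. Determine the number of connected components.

4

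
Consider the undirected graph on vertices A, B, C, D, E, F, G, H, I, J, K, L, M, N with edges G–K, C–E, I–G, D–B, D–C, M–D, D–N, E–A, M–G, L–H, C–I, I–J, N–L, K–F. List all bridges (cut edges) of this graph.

A-E, B-D, C-E, D-N, F-K, G-K, H-L, I-J, L-N

The edges on the cycle M-D-C-I-G-M are not bridges since each lies on that cycle.
But removing F–K disconnects F from K; removing G–K disconnects G from K; removing N–L disconnects N from L; removing L–H disconnects L from H — these are bridges.
In total 9 edges are bridges.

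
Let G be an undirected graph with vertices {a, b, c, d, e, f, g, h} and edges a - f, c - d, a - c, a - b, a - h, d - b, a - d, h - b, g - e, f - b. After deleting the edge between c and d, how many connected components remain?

c and d are still connected via c-a-d, so the component count stays at 2.

2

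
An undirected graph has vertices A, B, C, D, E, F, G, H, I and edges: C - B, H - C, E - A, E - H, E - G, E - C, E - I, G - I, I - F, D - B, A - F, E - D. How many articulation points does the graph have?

Removing E increases the component count from 1 to 2, so E is a cut vertex.
By contrast removing C leaves 1 component; it is not a cut vertex. No other vertex is a cut vertex either.

1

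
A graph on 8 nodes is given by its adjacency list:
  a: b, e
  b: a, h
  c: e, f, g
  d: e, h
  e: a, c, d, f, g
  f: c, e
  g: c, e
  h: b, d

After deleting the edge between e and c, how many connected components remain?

1

e and c are still connected via e-g-c, so the component count stays at 1.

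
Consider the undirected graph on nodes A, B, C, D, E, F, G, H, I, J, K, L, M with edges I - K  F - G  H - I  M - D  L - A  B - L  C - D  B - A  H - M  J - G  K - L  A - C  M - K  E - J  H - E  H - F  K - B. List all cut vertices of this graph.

Removing H increases the component count from 1 to 2, so H is a cut vertex.
By contrast removing G leaves 1 component; it is not a cut vertex. No other vertex is a cut vertex either.

H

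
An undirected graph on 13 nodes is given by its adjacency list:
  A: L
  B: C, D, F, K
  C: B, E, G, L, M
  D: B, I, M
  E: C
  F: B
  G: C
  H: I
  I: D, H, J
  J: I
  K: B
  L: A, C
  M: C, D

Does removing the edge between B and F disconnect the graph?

Removing B-F leaves no path between B and F: the component count goes from 1 to 2. So it is a bridge.

Yes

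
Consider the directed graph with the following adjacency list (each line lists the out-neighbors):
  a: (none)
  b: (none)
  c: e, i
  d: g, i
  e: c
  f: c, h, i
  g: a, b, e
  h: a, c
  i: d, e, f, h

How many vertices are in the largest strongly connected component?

7

{c, d, e, f, g, h, i} are all mutually reachable — one SCC of size 7.
{a} is an SCC by itself.
{b} is an SCC by itself.
The largest has 7 vertices.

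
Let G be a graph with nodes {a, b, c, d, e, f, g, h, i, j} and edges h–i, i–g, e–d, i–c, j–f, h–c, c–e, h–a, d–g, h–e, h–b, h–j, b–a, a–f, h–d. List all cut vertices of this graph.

Removing h increases the component count from 1 to 2, so h is a cut vertex.
By contrast removing a leaves 1 component; it is not a cut vertex. No other vertex is a cut vertex either.

h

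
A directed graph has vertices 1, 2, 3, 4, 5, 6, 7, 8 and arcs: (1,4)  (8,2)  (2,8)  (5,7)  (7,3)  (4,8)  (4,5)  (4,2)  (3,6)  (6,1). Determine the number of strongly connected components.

2

{1, 3, 4, 5, 6, 7} are all mutually reachable — one SCC of size 6.
{2, 8} are all mutually reachable — one SCC of size 2.
That gives 2 strongly connected components.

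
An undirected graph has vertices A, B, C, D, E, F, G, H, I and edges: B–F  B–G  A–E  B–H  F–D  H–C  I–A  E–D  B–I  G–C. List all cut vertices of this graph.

B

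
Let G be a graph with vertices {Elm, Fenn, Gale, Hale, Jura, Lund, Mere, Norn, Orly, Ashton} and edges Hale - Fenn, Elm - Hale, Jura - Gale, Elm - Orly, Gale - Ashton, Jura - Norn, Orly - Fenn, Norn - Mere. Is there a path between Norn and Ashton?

Yes

From Norn we can reach Gale, Jura, Mere, Norn, Ashton, which includes Ashton.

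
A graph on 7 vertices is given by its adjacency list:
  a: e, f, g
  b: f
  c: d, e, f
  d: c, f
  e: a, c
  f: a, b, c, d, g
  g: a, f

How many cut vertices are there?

1

Removing f increases the component count from 1 to 2, so f is a cut vertex.
By contrast removing e leaves 1 component; it is not a cut vertex. No other vertex is a cut vertex either.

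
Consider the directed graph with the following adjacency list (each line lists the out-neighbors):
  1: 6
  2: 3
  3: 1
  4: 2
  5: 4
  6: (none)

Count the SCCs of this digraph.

6

{5} is an SCC by itself.
{1} is an SCC by itself.
{6} is an SCC by itself.
{4} is an SCC by itself.
{2} is an SCC by itself.
(and 1 more singleton SCC)
That gives 6 strongly connected components.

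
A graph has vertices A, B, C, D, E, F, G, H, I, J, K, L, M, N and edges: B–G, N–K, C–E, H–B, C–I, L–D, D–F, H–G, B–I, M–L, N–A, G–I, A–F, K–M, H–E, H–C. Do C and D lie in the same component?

The component containing C is {B, C, E, G, H, I}, and D is not in it.

No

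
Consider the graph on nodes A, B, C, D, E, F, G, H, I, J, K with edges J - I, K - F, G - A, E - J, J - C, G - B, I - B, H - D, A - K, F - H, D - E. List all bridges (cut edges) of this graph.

The edges on the cycle G-A-K-F-H-D-E-J-I-B-G are not bridges since each lies on that cycle.
But removing C - J disconnects C from J — this is a bridge.

C-J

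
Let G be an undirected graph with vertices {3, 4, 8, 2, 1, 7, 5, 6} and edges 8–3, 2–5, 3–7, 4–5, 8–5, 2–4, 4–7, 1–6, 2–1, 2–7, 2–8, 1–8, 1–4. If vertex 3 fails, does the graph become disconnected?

No

Deleting 3 leaves 1 component (was 1) (its neighbors 7, 8 remain connected to each other), so 3 is not a cut vertex.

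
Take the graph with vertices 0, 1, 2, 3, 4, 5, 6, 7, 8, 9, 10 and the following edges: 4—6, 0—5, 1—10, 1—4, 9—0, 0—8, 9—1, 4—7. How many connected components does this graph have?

2 is isolated — a component by itself.
3 is isolated — a component by itself.
Starting from 0 we can reach 0, 1, 4, 5, 6, 7, 8, 9, 10. That is one component of size 9.
Total: 3 components.

3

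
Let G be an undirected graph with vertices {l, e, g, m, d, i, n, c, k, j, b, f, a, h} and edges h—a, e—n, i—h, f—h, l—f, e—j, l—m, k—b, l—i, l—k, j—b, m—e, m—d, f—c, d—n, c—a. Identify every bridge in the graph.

none

The edges on the cycle f-c-a-h-f are not bridges since each lies on that cycle.
Every edge lies on some cycle, so there are no bridges.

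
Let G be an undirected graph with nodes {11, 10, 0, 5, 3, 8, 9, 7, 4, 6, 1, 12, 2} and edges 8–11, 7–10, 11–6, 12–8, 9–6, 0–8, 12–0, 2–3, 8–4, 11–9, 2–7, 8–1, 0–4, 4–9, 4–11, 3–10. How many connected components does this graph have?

5 is isolated — a component by itself.
Starting from 2 we can reach 2, 3, 7, 10. That is one component of size 4.
Starting from 0 we can reach 0, 1, 4, 6, 8, 9, 11, 12. That is one component of size 8.
Total: 3 components.

3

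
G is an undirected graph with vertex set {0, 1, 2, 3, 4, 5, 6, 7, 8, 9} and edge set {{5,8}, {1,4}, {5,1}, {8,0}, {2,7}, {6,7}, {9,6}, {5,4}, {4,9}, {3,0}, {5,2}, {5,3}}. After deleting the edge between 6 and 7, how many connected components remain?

6 and 7 are still connected via 6-9-4-5-2-7, so the component count stays at 1.

1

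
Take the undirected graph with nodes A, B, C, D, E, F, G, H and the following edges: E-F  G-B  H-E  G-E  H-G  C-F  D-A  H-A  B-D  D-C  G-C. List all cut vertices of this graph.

Removing G, for instance, still leaves 1 component. No single vertex removal increases the component count — the graph has no articulation points.

none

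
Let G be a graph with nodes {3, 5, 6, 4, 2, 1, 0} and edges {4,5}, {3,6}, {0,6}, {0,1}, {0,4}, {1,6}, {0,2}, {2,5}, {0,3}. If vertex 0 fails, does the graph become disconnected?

Deleting 0 raises the number of components from 1 to 2, so 0 is a cut vertex.

Yes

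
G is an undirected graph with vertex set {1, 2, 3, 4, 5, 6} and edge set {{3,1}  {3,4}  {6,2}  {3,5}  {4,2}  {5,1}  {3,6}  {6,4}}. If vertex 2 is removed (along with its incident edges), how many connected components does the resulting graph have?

With 2 gone, the remaining components are: {1, 3, 4, 5, 6}.
That is 1 component.

1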